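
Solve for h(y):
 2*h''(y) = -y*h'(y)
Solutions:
 h(y) = C1 + C2*erf(y/2)


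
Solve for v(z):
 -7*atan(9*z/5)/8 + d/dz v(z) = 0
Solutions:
 v(z) = C1 + 7*z*atan(9*z/5)/8 - 35*log(81*z^2 + 25)/144


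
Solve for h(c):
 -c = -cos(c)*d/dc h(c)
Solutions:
 h(c) = C1 + Integral(c/cos(c), c)


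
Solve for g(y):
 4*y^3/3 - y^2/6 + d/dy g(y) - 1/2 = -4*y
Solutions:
 g(y) = C1 - y^4/3 + y^3/18 - 2*y^2 + y/2


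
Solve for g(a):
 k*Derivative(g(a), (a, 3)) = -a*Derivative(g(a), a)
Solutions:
 g(a) = C1 + Integral(C2*airyai(a*(-1/k)^(1/3)) + C3*airybi(a*(-1/k)^(1/3)), a)


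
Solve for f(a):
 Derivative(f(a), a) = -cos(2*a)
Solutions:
 f(a) = C1 - sin(2*a)/2


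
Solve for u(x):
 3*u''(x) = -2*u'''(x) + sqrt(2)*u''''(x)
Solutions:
 u(x) = C1 + C2*x + C3*exp(sqrt(2)*x*(1 - sqrt(1 + 3*sqrt(2)))/2) + C4*exp(sqrt(2)*x*(1 + sqrt(1 + 3*sqrt(2)))/2)


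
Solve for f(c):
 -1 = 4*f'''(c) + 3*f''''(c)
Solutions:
 f(c) = C1 + C2*c + C3*c^2 + C4*exp(-4*c/3) - c^3/24


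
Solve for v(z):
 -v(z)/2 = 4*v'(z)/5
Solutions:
 v(z) = C1*exp(-5*z/8)


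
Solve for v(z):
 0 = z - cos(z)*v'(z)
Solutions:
 v(z) = C1 + Integral(z/cos(z), z)


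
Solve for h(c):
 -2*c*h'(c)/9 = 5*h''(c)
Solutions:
 h(c) = C1 + C2*erf(sqrt(5)*c/15)


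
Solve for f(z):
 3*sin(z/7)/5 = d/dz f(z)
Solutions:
 f(z) = C1 - 21*cos(z/7)/5


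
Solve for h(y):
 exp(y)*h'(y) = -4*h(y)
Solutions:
 h(y) = C1*exp(4*exp(-y))


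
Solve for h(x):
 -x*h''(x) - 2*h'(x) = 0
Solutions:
 h(x) = C1 + C2/x


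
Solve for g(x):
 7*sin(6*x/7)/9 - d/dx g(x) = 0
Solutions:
 g(x) = C1 - 49*cos(6*x/7)/54


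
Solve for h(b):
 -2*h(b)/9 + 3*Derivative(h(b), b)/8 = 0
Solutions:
 h(b) = C1*exp(16*b/27)


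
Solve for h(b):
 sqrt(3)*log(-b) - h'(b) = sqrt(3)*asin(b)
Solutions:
 h(b) = C1 + sqrt(3)*b*(log(-b) - 1) - sqrt(3)*(b*asin(b) + sqrt(1 - b^2))


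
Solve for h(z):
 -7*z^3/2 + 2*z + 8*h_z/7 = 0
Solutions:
 h(z) = C1 + 49*z^4/64 - 7*z^2/8


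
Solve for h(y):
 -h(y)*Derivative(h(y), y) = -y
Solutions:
 h(y) = -sqrt(C1 + y^2)
 h(y) = sqrt(C1 + y^2)


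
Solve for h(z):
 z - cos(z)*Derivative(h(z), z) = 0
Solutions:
 h(z) = C1 + Integral(z/cos(z), z)


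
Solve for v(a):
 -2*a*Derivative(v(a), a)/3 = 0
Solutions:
 v(a) = C1


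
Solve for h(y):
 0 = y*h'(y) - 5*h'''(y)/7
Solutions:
 h(y) = C1 + Integral(C2*airyai(5^(2/3)*7^(1/3)*y/5) + C3*airybi(5^(2/3)*7^(1/3)*y/5), y)


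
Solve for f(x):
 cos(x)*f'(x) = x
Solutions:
 f(x) = C1 + Integral(x/cos(x), x)


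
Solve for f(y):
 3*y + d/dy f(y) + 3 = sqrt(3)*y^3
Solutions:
 f(y) = C1 + sqrt(3)*y^4/4 - 3*y^2/2 - 3*y


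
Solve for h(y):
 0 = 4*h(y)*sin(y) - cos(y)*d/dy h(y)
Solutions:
 h(y) = C1/cos(y)^4


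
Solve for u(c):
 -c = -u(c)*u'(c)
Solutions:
 u(c) = -sqrt(C1 + c^2)
 u(c) = sqrt(C1 + c^2)


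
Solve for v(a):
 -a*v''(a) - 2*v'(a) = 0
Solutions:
 v(a) = C1 + C2/a


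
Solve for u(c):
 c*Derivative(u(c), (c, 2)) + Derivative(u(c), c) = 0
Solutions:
 u(c) = C1 + C2*log(c)


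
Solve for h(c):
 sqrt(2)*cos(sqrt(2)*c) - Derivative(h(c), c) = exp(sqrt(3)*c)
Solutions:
 h(c) = C1 - sqrt(3)*exp(sqrt(3)*c)/3 + sin(sqrt(2)*c)


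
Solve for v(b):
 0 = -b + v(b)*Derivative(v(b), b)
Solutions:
 v(b) = -sqrt(C1 + b^2)
 v(b) = sqrt(C1 + b^2)


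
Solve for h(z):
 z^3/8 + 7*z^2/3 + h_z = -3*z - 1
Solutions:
 h(z) = C1 - z^4/32 - 7*z^3/9 - 3*z^2/2 - z


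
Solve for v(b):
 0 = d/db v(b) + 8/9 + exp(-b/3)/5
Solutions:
 v(b) = C1 - 8*b/9 + 3*exp(-b/3)/5


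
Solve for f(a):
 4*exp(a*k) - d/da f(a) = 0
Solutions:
 f(a) = C1 + 4*exp(a*k)/k


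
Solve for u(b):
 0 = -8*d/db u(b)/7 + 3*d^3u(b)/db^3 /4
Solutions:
 u(b) = C1 + C2*exp(-4*sqrt(42)*b/21) + C3*exp(4*sqrt(42)*b/21)


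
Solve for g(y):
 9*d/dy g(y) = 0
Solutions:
 g(y) = C1


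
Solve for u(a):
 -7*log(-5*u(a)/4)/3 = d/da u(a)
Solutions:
 3*Integral(1/(log(-_y) - 2*log(2) + log(5)), (_y, u(a)))/7 = C1 - a


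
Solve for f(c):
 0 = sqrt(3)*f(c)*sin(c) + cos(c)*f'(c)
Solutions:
 f(c) = C1*cos(c)^(sqrt(3))


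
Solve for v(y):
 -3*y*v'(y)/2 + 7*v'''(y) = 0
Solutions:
 v(y) = C1 + Integral(C2*airyai(14^(2/3)*3^(1/3)*y/14) + C3*airybi(14^(2/3)*3^(1/3)*y/14), y)


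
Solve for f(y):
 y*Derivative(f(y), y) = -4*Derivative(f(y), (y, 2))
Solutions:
 f(y) = C1 + C2*erf(sqrt(2)*y/4)


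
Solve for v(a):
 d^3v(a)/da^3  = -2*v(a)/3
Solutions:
 v(a) = C3*exp(-2^(1/3)*3^(2/3)*a/3) + (C1*sin(2^(1/3)*3^(1/6)*a/2) + C2*cos(2^(1/3)*3^(1/6)*a/2))*exp(2^(1/3)*3^(2/3)*a/6)


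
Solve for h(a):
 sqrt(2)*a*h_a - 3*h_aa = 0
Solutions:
 h(a) = C1 + C2*erfi(2^(3/4)*sqrt(3)*a/6)


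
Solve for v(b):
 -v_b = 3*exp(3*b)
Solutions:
 v(b) = C1 - exp(3*b)


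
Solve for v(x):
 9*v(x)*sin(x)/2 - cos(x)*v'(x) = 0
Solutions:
 v(x) = C1/cos(x)^(9/2)


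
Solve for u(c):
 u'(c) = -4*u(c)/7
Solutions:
 u(c) = C1*exp(-4*c/7)


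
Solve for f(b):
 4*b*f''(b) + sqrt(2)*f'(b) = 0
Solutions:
 f(b) = C1 + C2*b^(1 - sqrt(2)/4)


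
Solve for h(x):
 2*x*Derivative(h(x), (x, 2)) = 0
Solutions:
 h(x) = C1 + C2*x


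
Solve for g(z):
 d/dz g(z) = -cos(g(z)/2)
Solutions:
 g(z) = -2*asin((C1 + exp(z))/(C1 - exp(z))) + 2*pi
 g(z) = 2*asin((C1 + exp(z))/(C1 - exp(z)))


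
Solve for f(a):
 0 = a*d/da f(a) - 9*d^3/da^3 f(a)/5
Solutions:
 f(a) = C1 + Integral(C2*airyai(15^(1/3)*a/3) + C3*airybi(15^(1/3)*a/3), a)


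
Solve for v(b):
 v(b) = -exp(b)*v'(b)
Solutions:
 v(b) = C1*exp(exp(-b))


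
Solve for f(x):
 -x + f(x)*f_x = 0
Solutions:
 f(x) = -sqrt(C1 + x^2)
 f(x) = sqrt(C1 + x^2)


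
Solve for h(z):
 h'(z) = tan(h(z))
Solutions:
 h(z) = pi - asin(C1*exp(z))
 h(z) = asin(C1*exp(z))


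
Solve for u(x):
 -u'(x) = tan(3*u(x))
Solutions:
 u(x) = -asin(C1*exp(-3*x))/3 + pi/3
 u(x) = asin(C1*exp(-3*x))/3


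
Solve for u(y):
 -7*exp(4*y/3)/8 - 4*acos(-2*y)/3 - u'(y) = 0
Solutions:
 u(y) = C1 - 4*y*acos(-2*y)/3 - 2*sqrt(1 - 4*y^2)/3 - 21*exp(4*y/3)/32


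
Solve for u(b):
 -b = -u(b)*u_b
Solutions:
 u(b) = -sqrt(C1 + b^2)
 u(b) = sqrt(C1 + b^2)


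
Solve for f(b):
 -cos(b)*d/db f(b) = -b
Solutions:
 f(b) = C1 + Integral(b/cos(b), b)


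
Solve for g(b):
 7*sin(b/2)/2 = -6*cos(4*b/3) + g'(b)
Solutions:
 g(b) = C1 + 9*sin(4*b/3)/2 - 7*cos(b/2)


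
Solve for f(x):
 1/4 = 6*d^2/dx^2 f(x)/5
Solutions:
 f(x) = C1 + C2*x + 5*x^2/48


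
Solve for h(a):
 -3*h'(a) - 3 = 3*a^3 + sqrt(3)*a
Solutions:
 h(a) = C1 - a^4/4 - sqrt(3)*a^2/6 - a


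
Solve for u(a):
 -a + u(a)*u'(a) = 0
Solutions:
 u(a) = -sqrt(C1 + a^2)
 u(a) = sqrt(C1 + a^2)


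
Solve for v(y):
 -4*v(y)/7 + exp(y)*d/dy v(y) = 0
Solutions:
 v(y) = C1*exp(-4*exp(-y)/7)


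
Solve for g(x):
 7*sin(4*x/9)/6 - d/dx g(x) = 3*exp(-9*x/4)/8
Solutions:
 g(x) = C1 - 21*cos(4*x/9)/8 + exp(-9*x/4)/6


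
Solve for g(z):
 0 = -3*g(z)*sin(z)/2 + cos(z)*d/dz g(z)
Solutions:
 g(z) = C1/cos(z)^(3/2)


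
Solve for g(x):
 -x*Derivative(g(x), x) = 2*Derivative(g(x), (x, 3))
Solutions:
 g(x) = C1 + Integral(C2*airyai(-2^(2/3)*x/2) + C3*airybi(-2^(2/3)*x/2), x)


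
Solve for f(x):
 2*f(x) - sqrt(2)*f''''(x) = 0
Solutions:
 f(x) = C1*exp(-2^(1/8)*x) + C2*exp(2^(1/8)*x) + C3*sin(2^(1/8)*x) + C4*cos(2^(1/8)*x)


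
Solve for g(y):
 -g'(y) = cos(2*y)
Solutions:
 g(y) = C1 - sin(2*y)/2


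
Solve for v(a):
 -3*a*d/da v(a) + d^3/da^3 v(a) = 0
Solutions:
 v(a) = C1 + Integral(C2*airyai(3^(1/3)*a) + C3*airybi(3^(1/3)*a), a)


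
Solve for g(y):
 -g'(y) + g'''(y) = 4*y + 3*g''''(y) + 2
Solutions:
 g(y) = C1 + C2*exp(y*(2*2^(1/3)/(9*sqrt(717) + 241)^(1/3) + 4 + 2^(2/3)*(9*sqrt(717) + 241)^(1/3))/36)*sin(2^(1/3)*sqrt(3)*y*(-2^(1/3)*(9*sqrt(717) + 241)^(1/3) + 2/(9*sqrt(717) + 241)^(1/3))/36) + C3*exp(y*(2*2^(1/3)/(9*sqrt(717) + 241)^(1/3) + 4 + 2^(2/3)*(9*sqrt(717) + 241)^(1/3))/36)*cos(2^(1/3)*sqrt(3)*y*(-2^(1/3)*(9*sqrt(717) + 241)^(1/3) + 2/(9*sqrt(717) + 241)^(1/3))/36) + C4*exp(y*(-2^(2/3)*(9*sqrt(717) + 241)^(1/3) - 2*2^(1/3)/(9*sqrt(717) + 241)^(1/3) + 2)/18) - 2*y^2 - 2*y


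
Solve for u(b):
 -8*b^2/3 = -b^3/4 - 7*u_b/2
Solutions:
 u(b) = C1 - b^4/56 + 16*b^3/63


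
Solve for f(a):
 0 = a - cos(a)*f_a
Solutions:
 f(a) = C1 + Integral(a/cos(a), a)


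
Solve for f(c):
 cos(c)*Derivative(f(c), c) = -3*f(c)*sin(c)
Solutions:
 f(c) = C1*cos(c)^3


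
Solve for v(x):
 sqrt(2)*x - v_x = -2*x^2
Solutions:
 v(x) = C1 + 2*x^3/3 + sqrt(2)*x^2/2


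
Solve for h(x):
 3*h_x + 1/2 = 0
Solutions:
 h(x) = C1 - x/6


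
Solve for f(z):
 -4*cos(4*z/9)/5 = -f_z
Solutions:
 f(z) = C1 + 9*sin(4*z/9)/5


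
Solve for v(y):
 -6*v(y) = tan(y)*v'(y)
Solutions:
 v(y) = C1/sin(y)^6


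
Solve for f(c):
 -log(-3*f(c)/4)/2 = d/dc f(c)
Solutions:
 2*Integral(1/(log(-_y) - 2*log(2) + log(3)), (_y, f(c))) = C1 - c


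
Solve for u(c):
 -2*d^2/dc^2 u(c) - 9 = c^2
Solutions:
 u(c) = C1 + C2*c - c^4/24 - 9*c^2/4


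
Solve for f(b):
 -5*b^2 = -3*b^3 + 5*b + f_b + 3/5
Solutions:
 f(b) = C1 + 3*b^4/4 - 5*b^3/3 - 5*b^2/2 - 3*b/5


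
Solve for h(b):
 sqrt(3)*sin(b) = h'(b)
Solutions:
 h(b) = C1 - sqrt(3)*cos(b)


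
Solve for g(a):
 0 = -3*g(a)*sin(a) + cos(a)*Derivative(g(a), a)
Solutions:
 g(a) = C1/cos(a)^3


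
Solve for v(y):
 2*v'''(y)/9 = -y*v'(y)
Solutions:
 v(y) = C1 + Integral(C2*airyai(-6^(2/3)*y/2) + C3*airybi(-6^(2/3)*y/2), y)


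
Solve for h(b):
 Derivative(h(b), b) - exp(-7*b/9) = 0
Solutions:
 h(b) = C1 - 9*exp(-7*b/9)/7


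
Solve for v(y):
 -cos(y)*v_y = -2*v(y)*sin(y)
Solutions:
 v(y) = C1/cos(y)^2


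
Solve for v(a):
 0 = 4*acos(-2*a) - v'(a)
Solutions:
 v(a) = C1 + 4*a*acos(-2*a) + 2*sqrt(1 - 4*a^2)


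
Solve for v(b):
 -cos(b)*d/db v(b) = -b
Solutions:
 v(b) = C1 + Integral(b/cos(b), b)


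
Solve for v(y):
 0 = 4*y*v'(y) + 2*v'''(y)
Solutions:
 v(y) = C1 + Integral(C2*airyai(-2^(1/3)*y) + C3*airybi(-2^(1/3)*y), y)


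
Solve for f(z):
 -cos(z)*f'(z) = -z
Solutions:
 f(z) = C1 + Integral(z/cos(z), z)


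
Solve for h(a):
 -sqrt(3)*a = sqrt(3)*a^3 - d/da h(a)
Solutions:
 h(a) = C1 + sqrt(3)*a^4/4 + sqrt(3)*a^2/2


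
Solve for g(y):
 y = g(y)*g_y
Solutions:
 g(y) = -sqrt(C1 + y^2)
 g(y) = sqrt(C1 + y^2)


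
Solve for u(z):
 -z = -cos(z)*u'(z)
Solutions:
 u(z) = C1 + Integral(z/cos(z), z)


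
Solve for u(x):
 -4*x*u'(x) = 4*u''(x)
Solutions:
 u(x) = C1 + C2*erf(sqrt(2)*x/2)


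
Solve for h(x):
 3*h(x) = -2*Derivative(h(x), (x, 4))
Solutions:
 h(x) = (C1*sin(6^(1/4)*x/2) + C2*cos(6^(1/4)*x/2))*exp(-6^(1/4)*x/2) + (C3*sin(6^(1/4)*x/2) + C4*cos(6^(1/4)*x/2))*exp(6^(1/4)*x/2)


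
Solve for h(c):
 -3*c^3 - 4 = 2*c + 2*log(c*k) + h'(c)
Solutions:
 h(c) = C1 - 3*c^4/4 - c^2 - 2*c*log(c*k) - 2*c


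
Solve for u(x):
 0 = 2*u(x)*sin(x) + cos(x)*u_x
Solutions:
 u(x) = C1*cos(x)^2


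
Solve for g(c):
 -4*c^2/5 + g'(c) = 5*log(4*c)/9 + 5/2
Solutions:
 g(c) = C1 + 4*c^3/15 + 5*c*log(c)/9 + 10*c*log(2)/9 + 35*c/18


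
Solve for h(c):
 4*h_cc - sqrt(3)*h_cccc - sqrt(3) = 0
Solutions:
 h(c) = C1 + C2*c + C3*exp(-2*3^(3/4)*c/3) + C4*exp(2*3^(3/4)*c/3) + sqrt(3)*c^2/8


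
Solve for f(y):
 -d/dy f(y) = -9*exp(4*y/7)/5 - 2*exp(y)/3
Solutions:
 f(y) = C1 + 63*exp(4*y/7)/20 + 2*exp(y)/3


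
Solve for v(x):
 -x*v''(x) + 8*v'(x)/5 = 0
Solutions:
 v(x) = C1 + C2*x^(13/5)


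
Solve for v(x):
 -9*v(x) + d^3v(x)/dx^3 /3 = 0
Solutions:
 v(x) = C3*exp(3*x) + (C1*sin(3*sqrt(3)*x/2) + C2*cos(3*sqrt(3)*x/2))*exp(-3*x/2)


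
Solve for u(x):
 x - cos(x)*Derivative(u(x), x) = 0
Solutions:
 u(x) = C1 + Integral(x/cos(x), x)


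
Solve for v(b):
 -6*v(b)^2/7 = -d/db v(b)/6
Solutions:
 v(b) = -7/(C1 + 36*b)


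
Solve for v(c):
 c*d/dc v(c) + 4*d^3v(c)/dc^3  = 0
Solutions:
 v(c) = C1 + Integral(C2*airyai(-2^(1/3)*c/2) + C3*airybi(-2^(1/3)*c/2), c)


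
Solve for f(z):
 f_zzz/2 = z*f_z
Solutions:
 f(z) = C1 + Integral(C2*airyai(2^(1/3)*z) + C3*airybi(2^(1/3)*z), z)


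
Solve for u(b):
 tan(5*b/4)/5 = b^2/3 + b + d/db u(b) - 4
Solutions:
 u(b) = C1 - b^3/9 - b^2/2 + 4*b - 4*log(cos(5*b/4))/25


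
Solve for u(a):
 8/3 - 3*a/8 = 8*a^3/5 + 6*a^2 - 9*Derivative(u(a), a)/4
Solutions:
 u(a) = C1 + 8*a^4/45 + 8*a^3/9 + a^2/12 - 32*a/27


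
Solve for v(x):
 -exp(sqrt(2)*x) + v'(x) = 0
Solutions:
 v(x) = C1 + sqrt(2)*exp(sqrt(2)*x)/2


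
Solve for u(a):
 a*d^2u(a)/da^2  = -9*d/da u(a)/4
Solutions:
 u(a) = C1 + C2/a^(5/4)


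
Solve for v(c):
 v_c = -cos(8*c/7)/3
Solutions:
 v(c) = C1 - 7*sin(8*c/7)/24


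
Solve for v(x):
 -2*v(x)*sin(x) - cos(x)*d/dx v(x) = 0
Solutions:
 v(x) = C1*cos(x)^2


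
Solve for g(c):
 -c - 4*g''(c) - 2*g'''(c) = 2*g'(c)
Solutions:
 g(c) = C1 - c^2/4 + c + (C2 + C3*c)*exp(-c)


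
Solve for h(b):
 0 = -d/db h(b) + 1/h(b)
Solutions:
 h(b) = -sqrt(C1 + 2*b)
 h(b) = sqrt(C1 + 2*b)


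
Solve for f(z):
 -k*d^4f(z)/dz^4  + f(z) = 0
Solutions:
 f(z) = C1*exp(-z*(1/k)^(1/4)) + C2*exp(z*(1/k)^(1/4)) + C3*exp(-I*z*(1/k)^(1/4)) + C4*exp(I*z*(1/k)^(1/4))


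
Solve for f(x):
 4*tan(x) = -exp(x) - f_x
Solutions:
 f(x) = C1 - exp(x) + 4*log(cos(x))


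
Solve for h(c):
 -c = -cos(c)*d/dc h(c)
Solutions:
 h(c) = C1 + Integral(c/cos(c), c)


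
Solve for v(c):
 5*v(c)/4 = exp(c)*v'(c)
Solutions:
 v(c) = C1*exp(-5*exp(-c)/4)


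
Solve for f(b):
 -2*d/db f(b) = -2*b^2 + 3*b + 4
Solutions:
 f(b) = C1 + b^3/3 - 3*b^2/4 - 2*b


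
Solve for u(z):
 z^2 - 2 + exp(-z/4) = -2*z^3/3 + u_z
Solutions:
 u(z) = C1 + z^4/6 + z^3/3 - 2*z - 4*exp(-z/4)


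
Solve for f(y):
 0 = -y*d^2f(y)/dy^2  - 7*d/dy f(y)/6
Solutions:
 f(y) = C1 + C2/y^(1/6)


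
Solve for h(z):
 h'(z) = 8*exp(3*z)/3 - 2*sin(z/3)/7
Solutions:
 h(z) = C1 + 8*exp(3*z)/9 + 6*cos(z/3)/7


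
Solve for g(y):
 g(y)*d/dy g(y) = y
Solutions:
 g(y) = -sqrt(C1 + y^2)
 g(y) = sqrt(C1 + y^2)


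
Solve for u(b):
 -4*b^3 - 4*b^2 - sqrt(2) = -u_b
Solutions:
 u(b) = C1 + b^4 + 4*b^3/3 + sqrt(2)*b


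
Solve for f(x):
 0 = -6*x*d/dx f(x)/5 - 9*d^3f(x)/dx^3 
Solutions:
 f(x) = C1 + Integral(C2*airyai(-15^(2/3)*2^(1/3)*x/15) + C3*airybi(-15^(2/3)*2^(1/3)*x/15), x)


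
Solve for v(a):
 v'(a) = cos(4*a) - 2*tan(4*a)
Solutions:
 v(a) = C1 + log(cos(4*a))/2 + sin(4*a)/4


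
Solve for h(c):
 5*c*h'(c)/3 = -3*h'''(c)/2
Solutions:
 h(c) = C1 + Integral(C2*airyai(-30^(1/3)*c/3) + C3*airybi(-30^(1/3)*c/3), c)


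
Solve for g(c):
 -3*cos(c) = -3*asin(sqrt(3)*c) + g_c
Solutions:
 g(c) = C1 + 3*c*asin(sqrt(3)*c) + sqrt(3)*sqrt(1 - 3*c^2) - 3*sin(c)


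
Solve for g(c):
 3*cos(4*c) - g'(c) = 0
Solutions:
 g(c) = C1 + 3*sin(4*c)/4


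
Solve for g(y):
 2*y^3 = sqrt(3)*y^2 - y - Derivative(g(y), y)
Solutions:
 g(y) = C1 - y^4/2 + sqrt(3)*y^3/3 - y^2/2


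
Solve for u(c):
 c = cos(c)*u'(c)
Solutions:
 u(c) = C1 + Integral(c/cos(c), c)


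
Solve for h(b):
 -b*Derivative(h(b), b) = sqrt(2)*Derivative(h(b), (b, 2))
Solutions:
 h(b) = C1 + C2*erf(2^(1/4)*b/2)


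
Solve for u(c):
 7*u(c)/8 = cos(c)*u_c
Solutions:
 u(c) = C1*(sin(c) + 1)^(7/16)/(sin(c) - 1)^(7/16)


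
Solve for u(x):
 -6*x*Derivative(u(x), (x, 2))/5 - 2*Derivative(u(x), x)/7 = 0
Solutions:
 u(x) = C1 + C2*x^(16/21)


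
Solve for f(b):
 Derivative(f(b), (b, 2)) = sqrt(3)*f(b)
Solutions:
 f(b) = C1*exp(-3^(1/4)*b) + C2*exp(3^(1/4)*b)


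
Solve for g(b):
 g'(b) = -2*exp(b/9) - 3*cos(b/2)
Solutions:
 g(b) = C1 - 18*exp(b/9) - 6*sin(b/2)


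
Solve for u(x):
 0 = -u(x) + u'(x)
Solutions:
 u(x) = C1*exp(x)


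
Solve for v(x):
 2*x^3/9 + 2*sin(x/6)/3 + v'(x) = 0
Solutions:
 v(x) = C1 - x^4/18 + 4*cos(x/6)


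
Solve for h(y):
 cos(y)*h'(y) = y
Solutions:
 h(y) = C1 + Integral(y/cos(y), y)


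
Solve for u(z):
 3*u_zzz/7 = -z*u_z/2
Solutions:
 u(z) = C1 + Integral(C2*airyai(-6^(2/3)*7^(1/3)*z/6) + C3*airybi(-6^(2/3)*7^(1/3)*z/6), z)


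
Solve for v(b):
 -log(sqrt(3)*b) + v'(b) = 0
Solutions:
 v(b) = C1 + b*log(b) - b + b*log(3)/2


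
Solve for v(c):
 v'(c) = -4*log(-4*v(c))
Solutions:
 Integral(1/(log(-_y) + 2*log(2)), (_y, v(c)))/4 = C1 - c


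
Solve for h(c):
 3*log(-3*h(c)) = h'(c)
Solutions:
 -Integral(1/(log(-_y) + log(3)), (_y, h(c)))/3 = C1 - c


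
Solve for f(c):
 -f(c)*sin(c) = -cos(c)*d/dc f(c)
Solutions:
 f(c) = C1/cos(c)


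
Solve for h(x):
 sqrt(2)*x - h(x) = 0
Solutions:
 h(x) = sqrt(2)*x


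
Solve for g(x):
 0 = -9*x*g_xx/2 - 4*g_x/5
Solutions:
 g(x) = C1 + C2*x^(37/45)


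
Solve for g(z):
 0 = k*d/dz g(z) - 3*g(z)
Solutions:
 g(z) = C1*exp(3*z/k)


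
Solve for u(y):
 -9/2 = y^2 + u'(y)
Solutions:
 u(y) = C1 - y^3/3 - 9*y/2


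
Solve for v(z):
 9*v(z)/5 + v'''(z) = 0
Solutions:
 v(z) = C3*exp(-15^(2/3)*z/5) + (C1*sin(3*3^(1/6)*5^(2/3)*z/10) + C2*cos(3*3^(1/6)*5^(2/3)*z/10))*exp(15^(2/3)*z/10)


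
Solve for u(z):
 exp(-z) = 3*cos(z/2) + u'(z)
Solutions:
 u(z) = C1 - 6*sin(z/2) - exp(-z)


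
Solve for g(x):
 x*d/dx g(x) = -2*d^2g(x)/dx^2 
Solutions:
 g(x) = C1 + C2*erf(x/2)


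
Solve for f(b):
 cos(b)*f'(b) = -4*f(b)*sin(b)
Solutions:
 f(b) = C1*cos(b)^4


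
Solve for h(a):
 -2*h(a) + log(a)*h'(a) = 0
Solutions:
 h(a) = C1*exp(2*li(a))


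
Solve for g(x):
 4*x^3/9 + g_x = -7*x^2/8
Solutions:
 g(x) = C1 - x^4/9 - 7*x^3/24


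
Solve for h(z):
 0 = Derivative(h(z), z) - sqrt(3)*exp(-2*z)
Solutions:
 h(z) = C1 - sqrt(3)*exp(-2*z)/2


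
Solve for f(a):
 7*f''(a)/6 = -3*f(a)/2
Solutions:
 f(a) = C1*sin(3*sqrt(7)*a/7) + C2*cos(3*sqrt(7)*a/7)


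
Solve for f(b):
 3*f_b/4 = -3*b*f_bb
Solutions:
 f(b) = C1 + C2*b^(3/4)


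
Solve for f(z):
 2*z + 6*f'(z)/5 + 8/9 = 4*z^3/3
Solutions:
 f(z) = C1 + 5*z^4/18 - 5*z^2/6 - 20*z/27


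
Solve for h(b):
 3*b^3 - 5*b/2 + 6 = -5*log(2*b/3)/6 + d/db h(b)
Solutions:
 h(b) = C1 + 3*b^4/4 - 5*b^2/4 + 5*b*log(b)/6 - 5*b*log(3)/6 + 5*b*log(2)/6 + 31*b/6


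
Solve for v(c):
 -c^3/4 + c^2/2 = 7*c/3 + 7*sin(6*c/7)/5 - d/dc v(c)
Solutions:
 v(c) = C1 + c^4/16 - c^3/6 + 7*c^2/6 - 49*cos(6*c/7)/30


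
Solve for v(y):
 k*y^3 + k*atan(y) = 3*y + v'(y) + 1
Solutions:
 v(y) = C1 + k*y^4/4 + k*(y*atan(y) - log(y^2 + 1)/2) - 3*y^2/2 - y


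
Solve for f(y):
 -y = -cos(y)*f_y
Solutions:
 f(y) = C1 + Integral(y/cos(y), y)


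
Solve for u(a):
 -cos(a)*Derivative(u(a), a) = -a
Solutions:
 u(a) = C1 + Integral(a/cos(a), a)


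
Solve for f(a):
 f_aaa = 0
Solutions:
 f(a) = C1 + C2*a + C3*a^2


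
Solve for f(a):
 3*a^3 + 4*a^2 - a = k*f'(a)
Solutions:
 f(a) = C1 + 3*a^4/(4*k) + 4*a^3/(3*k) - a^2/(2*k)


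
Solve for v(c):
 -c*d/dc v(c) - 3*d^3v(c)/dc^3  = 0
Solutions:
 v(c) = C1 + Integral(C2*airyai(-3^(2/3)*c/3) + C3*airybi(-3^(2/3)*c/3), c)


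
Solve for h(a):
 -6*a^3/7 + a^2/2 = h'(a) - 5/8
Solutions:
 h(a) = C1 - 3*a^4/14 + a^3/6 + 5*a/8


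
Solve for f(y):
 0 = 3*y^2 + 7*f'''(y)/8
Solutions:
 f(y) = C1 + C2*y + C3*y^2 - 2*y^5/35


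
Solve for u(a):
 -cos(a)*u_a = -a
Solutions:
 u(a) = C1 + Integral(a/cos(a), a)


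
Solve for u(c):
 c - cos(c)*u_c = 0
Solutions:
 u(c) = C1 + Integral(c/cos(c), c)


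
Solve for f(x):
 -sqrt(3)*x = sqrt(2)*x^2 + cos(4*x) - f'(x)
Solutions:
 f(x) = C1 + sqrt(2)*x^3/3 + sqrt(3)*x^2/2 + sin(4*x)/4


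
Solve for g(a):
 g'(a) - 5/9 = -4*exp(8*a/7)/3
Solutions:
 g(a) = C1 + 5*a/9 - 7*exp(8*a/7)/6


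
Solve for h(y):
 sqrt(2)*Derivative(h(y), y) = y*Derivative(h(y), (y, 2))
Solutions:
 h(y) = C1 + C2*y^(1 + sqrt(2))


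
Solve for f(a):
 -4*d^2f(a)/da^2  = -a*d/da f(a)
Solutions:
 f(a) = C1 + C2*erfi(sqrt(2)*a/4)


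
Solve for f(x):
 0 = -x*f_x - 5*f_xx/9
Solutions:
 f(x) = C1 + C2*erf(3*sqrt(10)*x/10)


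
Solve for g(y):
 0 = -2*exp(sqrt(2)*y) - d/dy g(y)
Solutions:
 g(y) = C1 - sqrt(2)*exp(sqrt(2)*y)


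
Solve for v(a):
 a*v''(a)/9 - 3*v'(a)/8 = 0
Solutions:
 v(a) = C1 + C2*a^(35/8)


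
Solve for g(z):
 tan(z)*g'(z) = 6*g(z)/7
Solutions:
 g(z) = C1*sin(z)^(6/7)


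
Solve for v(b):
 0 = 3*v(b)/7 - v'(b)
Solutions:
 v(b) = C1*exp(3*b/7)


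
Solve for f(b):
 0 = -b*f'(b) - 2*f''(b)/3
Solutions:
 f(b) = C1 + C2*erf(sqrt(3)*b/2)


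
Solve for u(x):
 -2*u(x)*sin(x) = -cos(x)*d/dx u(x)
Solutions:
 u(x) = C1/cos(x)^2


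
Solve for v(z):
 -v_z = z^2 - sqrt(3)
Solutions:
 v(z) = C1 - z^3/3 + sqrt(3)*z


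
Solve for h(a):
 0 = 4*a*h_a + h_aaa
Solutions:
 h(a) = C1 + Integral(C2*airyai(-2^(2/3)*a) + C3*airybi(-2^(2/3)*a), a)


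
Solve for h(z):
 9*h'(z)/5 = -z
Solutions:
 h(z) = C1 - 5*z^2/18


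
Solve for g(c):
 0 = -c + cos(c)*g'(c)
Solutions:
 g(c) = C1 + Integral(c/cos(c), c)


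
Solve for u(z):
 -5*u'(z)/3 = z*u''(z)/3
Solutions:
 u(z) = C1 + C2/z^4


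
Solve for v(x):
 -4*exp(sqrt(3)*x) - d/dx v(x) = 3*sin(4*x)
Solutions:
 v(x) = C1 - 4*sqrt(3)*exp(sqrt(3)*x)/3 + 3*cos(4*x)/4


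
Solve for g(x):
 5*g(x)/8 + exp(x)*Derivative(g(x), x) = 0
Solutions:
 g(x) = C1*exp(5*exp(-x)/8)


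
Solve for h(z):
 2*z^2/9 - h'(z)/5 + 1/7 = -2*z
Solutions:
 h(z) = C1 + 10*z^3/27 + 5*z^2 + 5*z/7


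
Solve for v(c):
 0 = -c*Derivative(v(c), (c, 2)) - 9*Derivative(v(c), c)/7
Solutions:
 v(c) = C1 + C2/c^(2/7)


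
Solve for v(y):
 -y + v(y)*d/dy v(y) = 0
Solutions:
 v(y) = -sqrt(C1 + y^2)
 v(y) = sqrt(C1 + y^2)


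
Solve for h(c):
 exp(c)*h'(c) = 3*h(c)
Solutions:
 h(c) = C1*exp(-3*exp(-c))


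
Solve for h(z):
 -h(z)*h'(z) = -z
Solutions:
 h(z) = -sqrt(C1 + z^2)
 h(z) = sqrt(C1 + z^2)


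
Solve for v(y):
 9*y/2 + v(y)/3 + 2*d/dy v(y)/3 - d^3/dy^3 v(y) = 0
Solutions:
 v(y) = C3*exp(y) - 27*y/2 + (C1*sin(sqrt(3)*y/6) + C2*cos(sqrt(3)*y/6))*exp(-y/2) + 27


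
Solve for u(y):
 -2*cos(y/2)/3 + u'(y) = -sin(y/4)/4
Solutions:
 u(y) = C1 + 4*sin(y/2)/3 + cos(y/4)


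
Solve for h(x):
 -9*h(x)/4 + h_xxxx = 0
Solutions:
 h(x) = C1*exp(-sqrt(6)*x/2) + C2*exp(sqrt(6)*x/2) + C3*sin(sqrt(6)*x/2) + C4*cos(sqrt(6)*x/2)


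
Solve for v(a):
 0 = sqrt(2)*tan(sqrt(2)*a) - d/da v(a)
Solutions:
 v(a) = C1 - log(cos(sqrt(2)*a))


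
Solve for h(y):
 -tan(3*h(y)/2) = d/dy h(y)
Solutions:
 h(y) = -2*asin(C1*exp(-3*y/2))/3 + 2*pi/3
 h(y) = 2*asin(C1*exp(-3*y/2))/3


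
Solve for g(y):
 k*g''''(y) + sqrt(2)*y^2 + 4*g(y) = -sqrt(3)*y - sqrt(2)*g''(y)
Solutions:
 g(y) = C1*exp(-2^(3/4)*y*sqrt((-sqrt(1 - 8*k) - 1)/k)/2) + C2*exp(2^(3/4)*y*sqrt((-sqrt(1 - 8*k) - 1)/k)/2) + C3*exp(-2^(3/4)*y*sqrt((sqrt(1 - 8*k) - 1)/k)/2) + C4*exp(2^(3/4)*y*sqrt((sqrt(1 - 8*k) - 1)/k)/2) - sqrt(2)*y^2/4 - sqrt(3)*y/4 + 1/4


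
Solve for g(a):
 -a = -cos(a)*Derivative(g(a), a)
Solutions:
 g(a) = C1 + Integral(a/cos(a), a)


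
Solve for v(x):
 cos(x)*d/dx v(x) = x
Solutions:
 v(x) = C1 + Integral(x/cos(x), x)


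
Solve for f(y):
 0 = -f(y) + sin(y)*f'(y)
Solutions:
 f(y) = C1*sqrt(cos(y) - 1)/sqrt(cos(y) + 1)


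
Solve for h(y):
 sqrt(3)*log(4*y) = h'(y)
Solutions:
 h(y) = C1 + sqrt(3)*y*log(y) - sqrt(3)*y + 2*sqrt(3)*y*log(2)


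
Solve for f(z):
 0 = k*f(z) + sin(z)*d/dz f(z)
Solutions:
 f(z) = C1*exp(k*(-log(cos(z) - 1) + log(cos(z) + 1))/2)


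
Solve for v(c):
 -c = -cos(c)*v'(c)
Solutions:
 v(c) = C1 + Integral(c/cos(c), c)


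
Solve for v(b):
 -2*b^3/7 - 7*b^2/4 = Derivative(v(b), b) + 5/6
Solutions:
 v(b) = C1 - b^4/14 - 7*b^3/12 - 5*b/6


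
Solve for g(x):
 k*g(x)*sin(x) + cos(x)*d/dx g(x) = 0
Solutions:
 g(x) = C1*exp(k*log(cos(x)))


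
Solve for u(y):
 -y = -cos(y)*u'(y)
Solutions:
 u(y) = C1 + Integral(y/cos(y), y)


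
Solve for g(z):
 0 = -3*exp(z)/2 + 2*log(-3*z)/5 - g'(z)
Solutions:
 g(z) = C1 + 2*z*log(-z)/5 + 2*z*(-1 + log(3))/5 - 3*exp(z)/2


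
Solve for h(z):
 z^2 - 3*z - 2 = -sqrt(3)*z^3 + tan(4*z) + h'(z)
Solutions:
 h(z) = C1 + sqrt(3)*z^4/4 + z^3/3 - 3*z^2/2 - 2*z + log(cos(4*z))/4


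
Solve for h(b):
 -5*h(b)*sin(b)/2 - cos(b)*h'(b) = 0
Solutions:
 h(b) = C1*cos(b)^(5/2)


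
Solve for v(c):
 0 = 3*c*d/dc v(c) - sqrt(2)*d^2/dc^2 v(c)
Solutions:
 v(c) = C1 + C2*erfi(2^(1/4)*sqrt(3)*c/2)


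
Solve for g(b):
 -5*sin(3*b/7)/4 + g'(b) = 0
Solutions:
 g(b) = C1 - 35*cos(3*b/7)/12


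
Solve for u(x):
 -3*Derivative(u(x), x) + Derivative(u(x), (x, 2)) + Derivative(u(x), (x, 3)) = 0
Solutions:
 u(x) = C1 + C2*exp(x*(-1 + sqrt(13))/2) + C3*exp(-x*(1 + sqrt(13))/2)


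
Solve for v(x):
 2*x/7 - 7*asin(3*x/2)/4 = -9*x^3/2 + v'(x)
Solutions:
 v(x) = C1 + 9*x^4/8 + x^2/7 - 7*x*asin(3*x/2)/4 - 7*sqrt(4 - 9*x^2)/12


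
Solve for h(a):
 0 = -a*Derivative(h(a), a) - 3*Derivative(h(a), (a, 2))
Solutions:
 h(a) = C1 + C2*erf(sqrt(6)*a/6)


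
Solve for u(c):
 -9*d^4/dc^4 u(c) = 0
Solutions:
 u(c) = C1 + C2*c + C3*c^2 + C4*c^3


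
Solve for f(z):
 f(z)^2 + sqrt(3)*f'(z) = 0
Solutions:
 f(z) = 3/(C1 + sqrt(3)*z)


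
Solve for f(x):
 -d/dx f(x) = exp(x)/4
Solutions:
 f(x) = C1 - exp(x)/4


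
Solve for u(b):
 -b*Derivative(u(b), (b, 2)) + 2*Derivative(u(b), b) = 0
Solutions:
 u(b) = C1 + C2*b^3


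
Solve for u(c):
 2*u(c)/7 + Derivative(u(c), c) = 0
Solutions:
 u(c) = C1*exp(-2*c/7)


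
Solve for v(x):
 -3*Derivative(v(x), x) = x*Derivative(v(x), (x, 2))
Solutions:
 v(x) = C1 + C2/x^2


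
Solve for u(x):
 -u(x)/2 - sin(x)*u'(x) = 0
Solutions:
 u(x) = C1*(cos(x) + 1)^(1/4)/(cos(x) - 1)^(1/4)


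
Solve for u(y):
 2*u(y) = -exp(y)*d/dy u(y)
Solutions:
 u(y) = C1*exp(2*exp(-y))


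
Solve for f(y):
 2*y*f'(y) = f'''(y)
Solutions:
 f(y) = C1 + Integral(C2*airyai(2^(1/3)*y) + C3*airybi(2^(1/3)*y), y)


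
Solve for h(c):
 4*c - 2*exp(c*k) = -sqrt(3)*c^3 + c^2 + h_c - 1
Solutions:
 h(c) = C1 + sqrt(3)*c^4/4 - c^3/3 + 2*c^2 + c - 2*exp(c*k)/k


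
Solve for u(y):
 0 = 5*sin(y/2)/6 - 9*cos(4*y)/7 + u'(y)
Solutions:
 u(y) = C1 + 9*sin(4*y)/28 + 5*cos(y/2)/3


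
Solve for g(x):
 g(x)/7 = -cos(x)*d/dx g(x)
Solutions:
 g(x) = C1*(sin(x) - 1)^(1/14)/(sin(x) + 1)^(1/14)


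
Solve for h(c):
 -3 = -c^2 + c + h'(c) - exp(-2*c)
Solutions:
 h(c) = C1 + c^3/3 - c^2/2 - 3*c - exp(-2*c)/2


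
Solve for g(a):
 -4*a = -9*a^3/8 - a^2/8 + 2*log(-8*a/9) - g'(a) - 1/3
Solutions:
 g(a) = C1 - 9*a^4/32 - a^3/24 + 2*a^2 + 2*a*log(-a) + a*(-4*log(3) - 7/3 + 6*log(2))


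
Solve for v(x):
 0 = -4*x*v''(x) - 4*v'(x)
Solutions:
 v(x) = C1 + C2*log(x)


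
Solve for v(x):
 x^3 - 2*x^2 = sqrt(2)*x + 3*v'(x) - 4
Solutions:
 v(x) = C1 + x^4/12 - 2*x^3/9 - sqrt(2)*x^2/6 + 4*x/3


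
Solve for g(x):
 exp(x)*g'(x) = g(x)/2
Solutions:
 g(x) = C1*exp(-exp(-x)/2)


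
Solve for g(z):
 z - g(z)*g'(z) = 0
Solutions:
 g(z) = -sqrt(C1 + z^2)
 g(z) = sqrt(C1 + z^2)


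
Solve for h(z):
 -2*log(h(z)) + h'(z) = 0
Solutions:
 li(h(z)) = C1 + 2*z


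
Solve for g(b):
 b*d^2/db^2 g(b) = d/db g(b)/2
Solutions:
 g(b) = C1 + C2*b^(3/2)


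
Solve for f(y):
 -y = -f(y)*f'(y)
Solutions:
 f(y) = -sqrt(C1 + y^2)
 f(y) = sqrt(C1 + y^2)


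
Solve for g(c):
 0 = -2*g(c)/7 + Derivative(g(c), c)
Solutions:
 g(c) = C1*exp(2*c/7)


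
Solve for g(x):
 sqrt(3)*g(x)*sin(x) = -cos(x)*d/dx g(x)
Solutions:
 g(x) = C1*cos(x)^(sqrt(3))


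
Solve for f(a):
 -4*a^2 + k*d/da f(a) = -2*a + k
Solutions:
 f(a) = C1 + 4*a^3/(3*k) - a^2/k + a


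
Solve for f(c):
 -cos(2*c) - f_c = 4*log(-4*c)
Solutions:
 f(c) = C1 - 4*c*log(-c) - 8*c*log(2) + 4*c - sin(2*c)/2


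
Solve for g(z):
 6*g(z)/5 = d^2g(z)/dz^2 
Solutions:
 g(z) = C1*exp(-sqrt(30)*z/5) + C2*exp(sqrt(30)*z/5)


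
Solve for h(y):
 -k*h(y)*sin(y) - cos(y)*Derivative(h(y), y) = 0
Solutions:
 h(y) = C1*exp(k*log(cos(y)))


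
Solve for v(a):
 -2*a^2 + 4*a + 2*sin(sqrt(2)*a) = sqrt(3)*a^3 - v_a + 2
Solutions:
 v(a) = C1 + sqrt(3)*a^4/4 + 2*a^3/3 - 2*a^2 + 2*a + sqrt(2)*cos(sqrt(2)*a)


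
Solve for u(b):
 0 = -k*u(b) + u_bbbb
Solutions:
 u(b) = C1*exp(-b*k^(1/4)) + C2*exp(b*k^(1/4)) + C3*exp(-I*b*k^(1/4)) + C4*exp(I*b*k^(1/4))


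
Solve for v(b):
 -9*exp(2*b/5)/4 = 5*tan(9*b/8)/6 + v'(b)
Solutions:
 v(b) = C1 - 45*exp(2*b/5)/8 + 20*log(cos(9*b/8))/27


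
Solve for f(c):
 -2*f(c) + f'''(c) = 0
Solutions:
 f(c) = C3*exp(2^(1/3)*c) + (C1*sin(2^(1/3)*sqrt(3)*c/2) + C2*cos(2^(1/3)*sqrt(3)*c/2))*exp(-2^(1/3)*c/2)


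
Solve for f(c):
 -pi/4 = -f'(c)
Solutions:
 f(c) = C1 + pi*c/4


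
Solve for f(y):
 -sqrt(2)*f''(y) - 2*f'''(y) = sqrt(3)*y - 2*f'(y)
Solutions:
 f(y) = C1 + C2*exp(-sqrt(2)*y) + C3*exp(sqrt(2)*y/2) + sqrt(3)*y^2/4 + sqrt(6)*y/4


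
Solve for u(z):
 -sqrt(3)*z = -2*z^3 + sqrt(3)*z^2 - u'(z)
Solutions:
 u(z) = C1 - z^4/2 + sqrt(3)*z^3/3 + sqrt(3)*z^2/2


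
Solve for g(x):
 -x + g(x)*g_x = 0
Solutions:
 g(x) = -sqrt(C1 + x^2)
 g(x) = sqrt(C1 + x^2)


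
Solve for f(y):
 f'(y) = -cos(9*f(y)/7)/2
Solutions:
 y/2 - 7*log(sin(9*f(y)/7) - 1)/18 + 7*log(sin(9*f(y)/7) + 1)/18 = C1


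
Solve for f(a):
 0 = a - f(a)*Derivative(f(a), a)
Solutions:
 f(a) = -sqrt(C1 + a^2)
 f(a) = sqrt(C1 + a^2)


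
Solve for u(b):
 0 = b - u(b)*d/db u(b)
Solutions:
 u(b) = -sqrt(C1 + b^2)
 u(b) = sqrt(C1 + b^2)


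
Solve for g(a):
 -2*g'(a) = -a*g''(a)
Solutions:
 g(a) = C1 + C2*a^3


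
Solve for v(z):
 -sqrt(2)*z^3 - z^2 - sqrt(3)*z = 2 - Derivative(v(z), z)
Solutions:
 v(z) = C1 + sqrt(2)*z^4/4 + z^3/3 + sqrt(3)*z^2/2 + 2*z


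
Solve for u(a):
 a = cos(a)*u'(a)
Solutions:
 u(a) = C1 + Integral(a/cos(a), a)


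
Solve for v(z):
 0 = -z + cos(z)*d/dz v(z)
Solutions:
 v(z) = C1 + Integral(z/cos(z), z)


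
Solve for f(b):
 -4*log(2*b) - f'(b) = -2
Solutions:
 f(b) = C1 - 4*b*log(b) - b*log(16) + 6*b


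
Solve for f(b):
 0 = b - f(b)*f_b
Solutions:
 f(b) = -sqrt(C1 + b^2)
 f(b) = sqrt(C1 + b^2)


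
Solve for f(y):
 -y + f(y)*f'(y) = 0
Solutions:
 f(y) = -sqrt(C1 + y^2)
 f(y) = sqrt(C1 + y^2)


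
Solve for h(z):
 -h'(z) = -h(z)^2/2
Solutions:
 h(z) = -2/(C1 + z)


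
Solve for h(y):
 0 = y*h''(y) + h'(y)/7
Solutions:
 h(y) = C1 + C2*y^(6/7)


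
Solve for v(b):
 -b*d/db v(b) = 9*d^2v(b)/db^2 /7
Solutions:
 v(b) = C1 + C2*erf(sqrt(14)*b/6)


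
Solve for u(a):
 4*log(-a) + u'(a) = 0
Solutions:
 u(a) = C1 - 4*a*log(-a) + 4*a


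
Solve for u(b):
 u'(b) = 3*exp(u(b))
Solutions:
 u(b) = log(-1/(C1 + 3*b))


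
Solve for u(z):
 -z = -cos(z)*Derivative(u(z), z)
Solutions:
 u(z) = C1 + Integral(z/cos(z), z)


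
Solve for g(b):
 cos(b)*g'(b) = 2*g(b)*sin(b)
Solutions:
 g(b) = C1/cos(b)^2


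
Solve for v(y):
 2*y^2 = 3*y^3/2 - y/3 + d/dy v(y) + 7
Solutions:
 v(y) = C1 - 3*y^4/8 + 2*y^3/3 + y^2/6 - 7*y


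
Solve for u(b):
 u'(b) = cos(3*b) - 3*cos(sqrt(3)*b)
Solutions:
 u(b) = C1 + sin(3*b)/3 - sqrt(3)*sin(sqrt(3)*b)


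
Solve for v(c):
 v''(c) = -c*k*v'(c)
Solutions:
 v(c) = Piecewise((-sqrt(2)*sqrt(pi)*C1*erf(sqrt(2)*c*sqrt(k)/2)/(2*sqrt(k)) - C2, (k > 0) | (k < 0)), (-C1*c - C2, True))


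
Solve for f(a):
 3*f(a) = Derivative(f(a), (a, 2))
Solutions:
 f(a) = C1*exp(-sqrt(3)*a) + C2*exp(sqrt(3)*a)


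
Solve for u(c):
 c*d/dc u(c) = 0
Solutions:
 u(c) = C1


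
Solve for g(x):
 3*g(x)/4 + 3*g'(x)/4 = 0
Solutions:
 g(x) = C1*exp(-x)


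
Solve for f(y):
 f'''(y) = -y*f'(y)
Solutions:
 f(y) = C1 + Integral(C2*airyai(-y) + C3*airybi(-y), y)


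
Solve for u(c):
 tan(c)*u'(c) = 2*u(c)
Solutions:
 u(c) = C1*sin(c)^2


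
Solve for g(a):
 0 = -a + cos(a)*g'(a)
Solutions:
 g(a) = C1 + Integral(a/cos(a), a)


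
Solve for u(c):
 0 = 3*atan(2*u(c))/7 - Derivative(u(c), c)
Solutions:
 Integral(1/atan(2*_y), (_y, u(c))) = C1 + 3*c/7


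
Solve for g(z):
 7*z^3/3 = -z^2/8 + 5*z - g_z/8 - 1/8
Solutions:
 g(z) = C1 - 14*z^4/3 - z^3/3 + 20*z^2 - z


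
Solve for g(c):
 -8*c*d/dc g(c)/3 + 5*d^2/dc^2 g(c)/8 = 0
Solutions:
 g(c) = C1 + C2*erfi(4*sqrt(30)*c/15)


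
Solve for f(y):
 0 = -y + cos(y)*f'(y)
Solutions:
 f(y) = C1 + Integral(y/cos(y), y)


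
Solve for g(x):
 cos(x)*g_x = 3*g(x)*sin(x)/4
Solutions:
 g(x) = C1/cos(x)^(3/4)


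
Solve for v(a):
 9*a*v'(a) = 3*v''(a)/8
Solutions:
 v(a) = C1 + C2*erfi(2*sqrt(3)*a)


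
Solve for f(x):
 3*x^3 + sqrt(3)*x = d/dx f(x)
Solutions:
 f(x) = C1 + 3*x^4/4 + sqrt(3)*x^2/2


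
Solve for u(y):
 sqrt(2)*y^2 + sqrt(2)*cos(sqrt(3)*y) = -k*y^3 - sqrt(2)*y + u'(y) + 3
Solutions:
 u(y) = C1 + k*y^4/4 + sqrt(2)*y^3/3 + sqrt(2)*y^2/2 - 3*y + sqrt(6)*sin(sqrt(3)*y)/3


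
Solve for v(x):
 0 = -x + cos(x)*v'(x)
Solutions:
 v(x) = C1 + Integral(x/cos(x), x)


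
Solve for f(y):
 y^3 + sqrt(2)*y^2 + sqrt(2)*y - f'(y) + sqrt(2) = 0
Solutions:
 f(y) = C1 + y^4/4 + sqrt(2)*y^3/3 + sqrt(2)*y^2/2 + sqrt(2)*y


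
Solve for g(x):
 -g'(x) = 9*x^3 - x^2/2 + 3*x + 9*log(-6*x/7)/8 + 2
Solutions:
 g(x) = C1 - 9*x^4/4 + x^3/6 - 3*x^2/2 - 9*x*log(-x)/8 + x*(-9*log(6) - 7 + 9*log(7))/8


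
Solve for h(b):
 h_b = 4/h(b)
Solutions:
 h(b) = -sqrt(C1 + 8*b)
 h(b) = sqrt(C1 + 8*b)


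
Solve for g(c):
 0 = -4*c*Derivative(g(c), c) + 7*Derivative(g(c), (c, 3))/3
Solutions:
 g(c) = C1 + Integral(C2*airyai(12^(1/3)*7^(2/3)*c/7) + C3*airybi(12^(1/3)*7^(2/3)*c/7), c)


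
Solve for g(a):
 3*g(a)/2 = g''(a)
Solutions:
 g(a) = C1*exp(-sqrt(6)*a/2) + C2*exp(sqrt(6)*a/2)


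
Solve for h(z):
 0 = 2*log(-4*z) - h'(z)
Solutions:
 h(z) = C1 + 2*z*log(-z) + 2*z*(-1 + 2*log(2))


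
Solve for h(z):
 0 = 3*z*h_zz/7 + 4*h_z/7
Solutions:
 h(z) = C1 + C2/z^(1/3)


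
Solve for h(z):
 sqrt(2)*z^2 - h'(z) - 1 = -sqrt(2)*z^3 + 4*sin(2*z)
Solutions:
 h(z) = C1 + sqrt(2)*z^4/4 + sqrt(2)*z^3/3 - z + 2*cos(2*z)


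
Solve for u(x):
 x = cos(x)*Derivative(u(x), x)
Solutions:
 u(x) = C1 + Integral(x/cos(x), x)


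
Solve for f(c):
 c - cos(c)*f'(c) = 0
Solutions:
 f(c) = C1 + Integral(c/cos(c), c)


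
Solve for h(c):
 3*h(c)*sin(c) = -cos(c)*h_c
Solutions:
 h(c) = C1*cos(c)^3


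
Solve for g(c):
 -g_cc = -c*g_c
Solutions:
 g(c) = C1 + C2*erfi(sqrt(2)*c/2)


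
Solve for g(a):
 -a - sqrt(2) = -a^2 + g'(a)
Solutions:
 g(a) = C1 + a^3/3 - a^2/2 - sqrt(2)*a


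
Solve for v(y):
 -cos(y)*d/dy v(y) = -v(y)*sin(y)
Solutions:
 v(y) = C1/cos(y)


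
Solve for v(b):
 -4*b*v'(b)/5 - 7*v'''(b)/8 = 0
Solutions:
 v(b) = C1 + Integral(C2*airyai(-2*70^(2/3)*b/35) + C3*airybi(-2*70^(2/3)*b/35), b)


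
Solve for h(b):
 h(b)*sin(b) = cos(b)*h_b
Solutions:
 h(b) = C1/cos(b)


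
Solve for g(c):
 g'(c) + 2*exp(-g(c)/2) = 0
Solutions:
 g(c) = 2*log(C1 - c)


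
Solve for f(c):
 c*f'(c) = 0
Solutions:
 f(c) = C1


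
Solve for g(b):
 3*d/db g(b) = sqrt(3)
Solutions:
 g(b) = C1 + sqrt(3)*b/3


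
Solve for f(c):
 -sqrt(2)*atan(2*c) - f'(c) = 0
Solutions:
 f(c) = C1 - sqrt(2)*(c*atan(2*c) - log(4*c^2 + 1)/4)


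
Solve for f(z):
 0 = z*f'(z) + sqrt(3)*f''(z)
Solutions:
 f(z) = C1 + C2*erf(sqrt(2)*3^(3/4)*z/6)


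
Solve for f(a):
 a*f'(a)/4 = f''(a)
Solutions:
 f(a) = C1 + C2*erfi(sqrt(2)*a/4)


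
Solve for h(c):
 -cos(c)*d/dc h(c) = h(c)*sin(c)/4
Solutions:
 h(c) = C1*cos(c)^(1/4)


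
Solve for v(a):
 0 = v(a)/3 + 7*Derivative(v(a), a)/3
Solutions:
 v(a) = C1*exp(-a/7)


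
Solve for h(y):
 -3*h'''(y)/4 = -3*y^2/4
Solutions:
 h(y) = C1 + C2*y + C3*y^2 + y^5/60


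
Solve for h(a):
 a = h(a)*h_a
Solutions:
 h(a) = -sqrt(C1 + a^2)
 h(a) = sqrt(C1 + a^2)


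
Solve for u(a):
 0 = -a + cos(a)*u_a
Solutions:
 u(a) = C1 + Integral(a/cos(a), a)


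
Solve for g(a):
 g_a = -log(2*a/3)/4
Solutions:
 g(a) = C1 - a*log(a)/4 - a*log(2)/4 + a/4 + a*log(3)/4


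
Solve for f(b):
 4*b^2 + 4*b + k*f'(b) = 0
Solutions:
 f(b) = C1 - 4*b^3/(3*k) - 2*b^2/k


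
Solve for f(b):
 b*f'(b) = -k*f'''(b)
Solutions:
 f(b) = C1 + Integral(C2*airyai(b*(-1/k)^(1/3)) + C3*airybi(b*(-1/k)^(1/3)), b)


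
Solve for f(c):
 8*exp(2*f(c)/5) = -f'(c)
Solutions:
 f(c) = 5*log(-sqrt(-1/(C1 - 8*c))) - 5*log(2) + 5*log(10)/2
 f(c) = 5*log(-1/(C1 - 8*c))/2 - 5*log(2) + 5*log(10)/2


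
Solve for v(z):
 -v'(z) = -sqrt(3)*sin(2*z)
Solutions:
 v(z) = C1 - sqrt(3)*cos(2*z)/2


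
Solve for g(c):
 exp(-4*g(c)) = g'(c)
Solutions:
 g(c) = log(-I*(C1 + 4*c)^(1/4))
 g(c) = log(I*(C1 + 4*c)^(1/4))
 g(c) = log(-(C1 + 4*c)^(1/4))
 g(c) = log(C1 + 4*c)/4


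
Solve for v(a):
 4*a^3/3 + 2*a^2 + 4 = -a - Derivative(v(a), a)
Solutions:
 v(a) = C1 - a^4/3 - 2*a^3/3 - a^2/2 - 4*a


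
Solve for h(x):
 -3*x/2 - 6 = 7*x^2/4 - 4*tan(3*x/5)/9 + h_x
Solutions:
 h(x) = C1 - 7*x^3/12 - 3*x^2/4 - 6*x - 20*log(cos(3*x/5))/27


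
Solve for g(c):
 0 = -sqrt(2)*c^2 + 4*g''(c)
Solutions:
 g(c) = C1 + C2*c + sqrt(2)*c^4/48


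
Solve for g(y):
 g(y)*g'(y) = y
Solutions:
 g(y) = -sqrt(C1 + y^2)
 g(y) = sqrt(C1 + y^2)


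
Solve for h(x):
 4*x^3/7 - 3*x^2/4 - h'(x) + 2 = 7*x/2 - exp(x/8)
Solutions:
 h(x) = C1 + x^4/7 - x^3/4 - 7*x^2/4 + 2*x + 8*exp(x/8)


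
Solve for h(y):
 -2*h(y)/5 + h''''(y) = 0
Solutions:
 h(y) = C1*exp(-2^(1/4)*5^(3/4)*y/5) + C2*exp(2^(1/4)*5^(3/4)*y/5) + C3*sin(2^(1/4)*5^(3/4)*y/5) + C4*cos(2^(1/4)*5^(3/4)*y/5)


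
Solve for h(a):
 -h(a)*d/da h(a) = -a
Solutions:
 h(a) = -sqrt(C1 + a^2)
 h(a) = sqrt(C1 + a^2)


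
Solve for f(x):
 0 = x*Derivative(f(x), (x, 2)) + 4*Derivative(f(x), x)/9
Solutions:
 f(x) = C1 + C2*x^(5/9)


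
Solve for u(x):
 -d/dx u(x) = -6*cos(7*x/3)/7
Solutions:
 u(x) = C1 + 18*sin(7*x/3)/49


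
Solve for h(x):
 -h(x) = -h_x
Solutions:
 h(x) = C1*exp(x)


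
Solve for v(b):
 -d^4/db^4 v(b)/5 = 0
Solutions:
 v(b) = C1 + C2*b + C3*b^2 + C4*b^3


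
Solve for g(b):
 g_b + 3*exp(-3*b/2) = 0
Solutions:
 g(b) = C1 + 2*exp(-3*b/2)


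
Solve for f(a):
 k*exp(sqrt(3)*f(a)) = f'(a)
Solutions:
 f(a) = sqrt(3)*(2*log(-1/(C1 + a*k)) - log(3))/6


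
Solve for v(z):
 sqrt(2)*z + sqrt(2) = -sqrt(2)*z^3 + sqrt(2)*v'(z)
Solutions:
 v(z) = C1 + z^4/4 + z^2/2 + z


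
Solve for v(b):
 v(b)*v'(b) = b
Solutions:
 v(b) = -sqrt(C1 + b^2)
 v(b) = sqrt(C1 + b^2)


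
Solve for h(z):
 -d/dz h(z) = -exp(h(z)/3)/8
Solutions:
 h(z) = 3*log(-1/(C1 + z)) + 3*log(24)


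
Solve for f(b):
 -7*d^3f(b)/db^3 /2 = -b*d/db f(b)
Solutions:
 f(b) = C1 + Integral(C2*airyai(2^(1/3)*7^(2/3)*b/7) + C3*airybi(2^(1/3)*7^(2/3)*b/7), b)


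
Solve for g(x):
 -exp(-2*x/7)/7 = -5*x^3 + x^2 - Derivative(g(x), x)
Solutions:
 g(x) = C1 - 5*x^4/4 + x^3/3 - exp(-2*x/7)/2


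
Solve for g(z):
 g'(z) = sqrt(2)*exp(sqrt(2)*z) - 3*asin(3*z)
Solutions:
 g(z) = C1 - 3*z*asin(3*z) - sqrt(1 - 9*z^2) + exp(sqrt(2)*z)
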